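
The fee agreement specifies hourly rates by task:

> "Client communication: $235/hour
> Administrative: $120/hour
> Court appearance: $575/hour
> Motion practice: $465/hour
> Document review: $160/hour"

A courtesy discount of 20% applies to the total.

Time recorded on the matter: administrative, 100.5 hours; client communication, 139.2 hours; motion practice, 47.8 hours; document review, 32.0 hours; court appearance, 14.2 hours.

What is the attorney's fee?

Client communication: 139.2 × $235 = $32,712.00
Administrative: 100.5 × $120 = $12,060.00
Court appearance: 14.2 × $575 = $8,165.00
Motion practice: 47.8 × $465 = $22,227.00
Document review: 32.0 × $160 = $5,120.00
Subtotal: $80,284.00
Less 20% discount: −$16,056.80
Total: $80,284.00 − $16,056.80 = $64,227.20

$64,227.20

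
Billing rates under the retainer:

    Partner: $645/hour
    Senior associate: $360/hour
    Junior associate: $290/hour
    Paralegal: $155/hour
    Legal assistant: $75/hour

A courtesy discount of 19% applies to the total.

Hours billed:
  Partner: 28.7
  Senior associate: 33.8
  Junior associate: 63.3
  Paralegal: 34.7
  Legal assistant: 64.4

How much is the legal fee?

$47,988.45

Partner: 28.7 × $645 = $18,511.50
Senior associate: 33.8 × $360 = $12,168.00
Junior associate: 63.3 × $290 = $18,357.00
Paralegal: 34.7 × $155 = $5,378.50
Legal assistant: 64.4 × $75 = $4,830.00
Subtotal: $59,245.00
Less 19% discount: −$11,256.55
Total: $59,245.00 − $11,256.55 = $47,988.45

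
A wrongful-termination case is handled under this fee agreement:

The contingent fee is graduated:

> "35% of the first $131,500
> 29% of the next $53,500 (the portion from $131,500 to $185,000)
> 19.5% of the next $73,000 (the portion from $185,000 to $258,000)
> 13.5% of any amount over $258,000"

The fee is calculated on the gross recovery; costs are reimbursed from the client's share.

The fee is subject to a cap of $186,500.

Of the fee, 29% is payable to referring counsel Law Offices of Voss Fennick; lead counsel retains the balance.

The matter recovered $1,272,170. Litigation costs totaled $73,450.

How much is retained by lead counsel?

$132,415.00

Fee base is the gross recovery, $1,272,170; costs are reimbursed separately.
First $131,500 at 35% = $46,025.00
Next $53,500 at 29% = $15,515.00
Next $73,000 at 19.5% = $14,235.00
Remaining $1,014,170 at 13.5% = $136,912.95
Fee: $46,025.00 + $15,515.00 + $14,235.00 + $136,912.95 = $212,687.95
$212,687.95 exceeds the $186,500 cap, so the fee is capped at $186,500.00.
Referral share: 29% of $186,500.00 = $54,085.00; lead counsel retains $186,500.00 − $54,085.00 = $132,415.00.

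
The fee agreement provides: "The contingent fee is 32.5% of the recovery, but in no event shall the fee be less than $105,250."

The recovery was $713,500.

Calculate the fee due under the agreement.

32.5% of $713,500 = $231,887.50
That exceeds the $105,250 minimum.

$231,887.50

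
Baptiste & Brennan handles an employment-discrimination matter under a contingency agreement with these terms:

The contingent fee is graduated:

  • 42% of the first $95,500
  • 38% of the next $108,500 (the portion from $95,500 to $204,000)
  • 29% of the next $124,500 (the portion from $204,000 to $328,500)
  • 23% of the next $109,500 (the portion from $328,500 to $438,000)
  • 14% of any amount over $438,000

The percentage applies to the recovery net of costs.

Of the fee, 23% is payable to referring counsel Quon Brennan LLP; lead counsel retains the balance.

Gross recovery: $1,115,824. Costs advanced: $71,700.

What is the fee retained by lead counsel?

$175,165.27

Fee base (net of costs): $1,115,824 − $71,700 = $1,044,124
First $95,500 at 42% = $40,110.00
Next $108,500 at 38% = $41,230.00
Next $124,500 at 29% = $36,105.00
Next $109,500 at 23% = $25,185.00
Remaining $606,124 at 14% = $84,857.36
Fee: $40,110.00 + $41,230.00 + $36,105.00 + $25,185.00 + $84,857.36 = $227,487.36
Referral share: 23% of $227,487.36 = $52,322.09; lead counsel retains $227,487.36 − $52,322.09 = $175,165.27.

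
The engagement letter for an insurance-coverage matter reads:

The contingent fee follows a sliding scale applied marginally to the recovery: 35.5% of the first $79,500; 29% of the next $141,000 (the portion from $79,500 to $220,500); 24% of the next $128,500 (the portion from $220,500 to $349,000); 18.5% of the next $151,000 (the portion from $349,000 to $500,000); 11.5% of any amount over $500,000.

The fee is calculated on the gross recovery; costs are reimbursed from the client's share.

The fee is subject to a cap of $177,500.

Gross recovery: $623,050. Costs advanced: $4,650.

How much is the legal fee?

Fee base is the gross recovery, $623,050; costs are reimbursed separately.
First $79,500 at 35.5% = $28,222.50
Next $141,000 at 29% = $40,890.00
Next $128,500 at 24% = $30,840.00
Next $151,000 at 18.5% = $27,935.00
Remaining $123,050 at 11.5% = $14,150.75
Fee: $28,222.50 + $40,890.00 + $30,840.00 + $27,935.00 + $14,150.75 = $142,038.25
$142,038.25 is under the $177,500 cap.

$142,038.25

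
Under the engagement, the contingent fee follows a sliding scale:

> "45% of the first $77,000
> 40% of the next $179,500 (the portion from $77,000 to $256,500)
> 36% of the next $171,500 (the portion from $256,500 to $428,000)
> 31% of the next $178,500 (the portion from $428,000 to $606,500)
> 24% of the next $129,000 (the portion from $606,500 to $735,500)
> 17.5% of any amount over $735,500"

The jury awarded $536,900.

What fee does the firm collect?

First $77,000 at 45% = $34,650.00
Next $179,500 at 40% = $71,800.00
Next $171,500 at 36% = $61,740.00
Remaining $108,900 at 31% = $33,759.00
Fee: $34,650.00 + $71,800.00 + $61,740.00 + $33,759.00 = $201,949.00

$201,949.00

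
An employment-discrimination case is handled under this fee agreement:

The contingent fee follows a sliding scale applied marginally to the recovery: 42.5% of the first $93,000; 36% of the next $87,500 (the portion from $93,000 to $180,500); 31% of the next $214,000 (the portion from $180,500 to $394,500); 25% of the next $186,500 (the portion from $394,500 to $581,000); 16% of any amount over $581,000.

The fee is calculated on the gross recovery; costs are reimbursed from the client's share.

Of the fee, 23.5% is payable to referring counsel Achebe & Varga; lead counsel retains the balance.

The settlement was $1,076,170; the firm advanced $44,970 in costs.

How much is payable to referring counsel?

$61,856.04

Fee base is the gross recovery, $1,076,170; costs are reimbursed separately.
First $93,000 at 42.5% = $39,525.00
Next $87,500 at 36% = $31,500.00
Next $214,000 at 31% = $66,340.00
Next $186,500 at 25% = $46,625.00
Remaining $495,170 at 16% = $79,227.20
Fee: $39,525.00 + $31,500.00 + $66,340.00 + $46,625.00 + $79,227.20 = $263,217.20
Referral share: 23.5% of $263,217.20 = $61,856.04; lead counsel retains $263,217.20 − $61,856.04 = $201,361.16.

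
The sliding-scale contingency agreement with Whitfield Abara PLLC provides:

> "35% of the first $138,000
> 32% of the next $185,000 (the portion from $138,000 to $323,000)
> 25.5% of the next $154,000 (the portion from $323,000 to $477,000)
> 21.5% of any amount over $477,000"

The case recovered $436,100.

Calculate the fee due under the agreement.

First $138,000 at 35% = $48,300.00
Next $185,000 at 32% = $59,200.00
Remaining $113,100 at 25.5% = $28,840.50
Fee: $48,300.00 + $59,200.00 + $28,840.50 = $136,340.50

$136,340.50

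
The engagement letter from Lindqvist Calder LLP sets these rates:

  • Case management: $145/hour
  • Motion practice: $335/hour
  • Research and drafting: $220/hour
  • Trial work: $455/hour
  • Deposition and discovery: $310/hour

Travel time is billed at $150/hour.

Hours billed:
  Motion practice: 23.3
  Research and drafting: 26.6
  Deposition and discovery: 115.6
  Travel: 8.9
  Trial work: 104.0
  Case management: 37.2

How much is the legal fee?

Case management: 37.2 × $145 = $5,394.00
Motion practice: 23.3 × $335 = $7,805.50
Research and drafting: 26.6 × $220 = $5,852.00
Trial work: 104.0 × $455 = $47,320.00
Deposition and discovery: 115.6 × $310 = $35,836.00
Subtotal: $5,394.00 + $7,805.50 + $5,852.00 + $47,320.00 + $35,836.00 = $102,207.50
Travel: 8.9 × $150 = $1,335.00
Total: $102,207.50 + $1,335.00 = $103,542.50

$103,542.50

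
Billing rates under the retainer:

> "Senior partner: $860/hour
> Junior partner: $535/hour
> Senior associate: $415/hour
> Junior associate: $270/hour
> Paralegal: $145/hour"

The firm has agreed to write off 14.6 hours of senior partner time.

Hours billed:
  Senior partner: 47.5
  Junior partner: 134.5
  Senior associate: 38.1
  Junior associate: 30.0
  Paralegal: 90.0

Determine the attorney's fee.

Senior partner: 47.5 × $860 = $40,850.00
Junior partner: 134.5 × $535 = $71,957.50
Senior associate: 38.1 × $415 = $15,811.50
Junior associate: 30.0 × $270 = $8,100.00
Paralegal: 90.0 × $145 = $13,050.00
Subtotal: $149,769.00
Write-off: 14.6 × $860 = $12,556.00
Total: $149,769.00 − $12,556.00 = $137,213.00

$137,213.00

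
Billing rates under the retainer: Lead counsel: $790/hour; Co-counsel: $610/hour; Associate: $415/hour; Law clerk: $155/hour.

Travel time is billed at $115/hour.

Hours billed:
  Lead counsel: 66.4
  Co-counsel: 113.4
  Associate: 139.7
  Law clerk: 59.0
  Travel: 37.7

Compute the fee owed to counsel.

Lead counsel: 66.4 × $790 = $52,456.00
Co-counsel: 113.4 × $610 = $69,174.00
Associate: 139.7 × $415 = $57,975.50
Law clerk: 59.0 × $155 = $9,145.00
Subtotal: $52,456.00 + $69,174.00 + $57,975.50 + $9,145.00 = $188,750.50
Travel: 37.7 × $115 = $4,335.50
Total: $188,750.50 + $4,335.50 = $193,086.00

$193,086.00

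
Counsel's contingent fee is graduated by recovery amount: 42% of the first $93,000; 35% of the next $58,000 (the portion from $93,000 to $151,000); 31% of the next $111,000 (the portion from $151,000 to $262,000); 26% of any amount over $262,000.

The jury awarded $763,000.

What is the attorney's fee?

First $93,000 at 42% = $39,060.00
Next $58,000 at 35% = $20,300.00
Next $111,000 at 31% = $34,410.00
Remaining $501,000 at 26% = $130,260.00
Fee: $39,060.00 + $20,300.00 + $34,410.00 + $130,260.00 = $224,030.00

$224,030.00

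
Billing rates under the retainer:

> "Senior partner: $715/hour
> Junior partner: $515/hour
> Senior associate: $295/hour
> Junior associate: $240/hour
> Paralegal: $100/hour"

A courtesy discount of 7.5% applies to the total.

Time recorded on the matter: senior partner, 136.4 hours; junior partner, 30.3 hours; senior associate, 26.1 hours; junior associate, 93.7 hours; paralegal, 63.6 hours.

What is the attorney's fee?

$138,452.15

Senior partner: 136.4 × $715 = $97,526.00
Junior partner: 30.3 × $515 = $15,604.50
Senior associate: 26.1 × $295 = $7,699.50
Junior associate: 93.7 × $240 = $22,488.00
Paralegal: 63.6 × $100 = $6,360.00
Subtotal: $149,678.00
Less 7.5% discount: −$11,225.85
Total: $149,678.00 − $11,225.85 = $138,452.15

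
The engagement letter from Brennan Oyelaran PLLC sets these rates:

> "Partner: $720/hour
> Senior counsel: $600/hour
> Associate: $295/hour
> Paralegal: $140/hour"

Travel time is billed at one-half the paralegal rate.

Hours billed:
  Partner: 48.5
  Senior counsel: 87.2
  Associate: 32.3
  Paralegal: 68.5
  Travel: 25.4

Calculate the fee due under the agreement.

$108,136.50

Partner: 48.5 × $720 = $34,920.00
Senior counsel: 87.2 × $600 = $52,320.00
Associate: 32.3 × $295 = $9,528.50
Paralegal: 68.5 × $140 = $9,590.00
Subtotal: $34,920.00 + $52,320.00 + $9,528.50 + $9,590.00 = $106,358.50
Travel: 25.4 × ($140 ÷ 2) = 25.4 × $70.00 = $1,778.00
Total: $106,358.50 + $1,778.00 = $108,136.50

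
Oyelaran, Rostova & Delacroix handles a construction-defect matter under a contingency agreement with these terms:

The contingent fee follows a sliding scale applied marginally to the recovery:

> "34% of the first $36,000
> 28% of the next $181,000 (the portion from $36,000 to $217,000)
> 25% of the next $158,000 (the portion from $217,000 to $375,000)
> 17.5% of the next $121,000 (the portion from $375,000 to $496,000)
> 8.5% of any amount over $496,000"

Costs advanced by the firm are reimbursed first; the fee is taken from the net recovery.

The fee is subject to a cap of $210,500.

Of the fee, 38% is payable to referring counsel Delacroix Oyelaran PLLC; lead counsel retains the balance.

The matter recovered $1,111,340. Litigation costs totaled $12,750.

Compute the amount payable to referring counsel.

$66,429.76

Fee base (net of costs): $1,111,340 − $12,750 = $1,098,590
First $36,000 at 34% = $12,240.00
Next $181,000 at 28% = $50,680.00
Next $158,000 at 25% = $39,500.00
Next $121,000 at 17.5% = $21,175.00
Remaining $602,590 at 8.5% = $51,220.15
Fee: $12,240.00 + $50,680.00 + $39,500.00 + $21,175.00 + $51,220.15 = $174,815.15
$174,815.15 is under the $210,500 cap.
Referral share: 38% of $174,815.15 = $66,429.76; lead counsel retains $174,815.15 − $66,429.76 = $108,385.39.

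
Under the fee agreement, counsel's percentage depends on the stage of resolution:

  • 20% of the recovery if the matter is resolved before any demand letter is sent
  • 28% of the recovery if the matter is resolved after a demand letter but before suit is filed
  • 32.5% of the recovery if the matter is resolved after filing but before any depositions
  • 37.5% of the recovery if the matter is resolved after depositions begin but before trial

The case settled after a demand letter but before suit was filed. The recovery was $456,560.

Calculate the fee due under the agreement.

The matter settled after a demand letter but before suit was filed, so the 28% rate applies.
$456,560 × 28% = $127,836.80

$127,836.80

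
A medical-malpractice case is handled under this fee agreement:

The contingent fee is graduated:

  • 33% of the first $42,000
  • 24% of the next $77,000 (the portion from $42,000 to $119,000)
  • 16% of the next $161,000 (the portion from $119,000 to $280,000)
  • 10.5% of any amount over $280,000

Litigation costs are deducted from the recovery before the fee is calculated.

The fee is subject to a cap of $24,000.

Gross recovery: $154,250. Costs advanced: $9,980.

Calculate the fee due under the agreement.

Fee base (net of costs): $154,250 − $9,980 = $144,270
First $42,000 at 33% = $13,860.00
Next $77,000 at 24% = $18,480.00
Remaining $25,270 at 16% = $4,043.20
Fee: $13,860.00 + $18,480.00 + $4,043.20 = $36,383.20
$36,383.20 exceeds the $24,000 cap, so the fee is capped at $24,000.00.

$24,000.00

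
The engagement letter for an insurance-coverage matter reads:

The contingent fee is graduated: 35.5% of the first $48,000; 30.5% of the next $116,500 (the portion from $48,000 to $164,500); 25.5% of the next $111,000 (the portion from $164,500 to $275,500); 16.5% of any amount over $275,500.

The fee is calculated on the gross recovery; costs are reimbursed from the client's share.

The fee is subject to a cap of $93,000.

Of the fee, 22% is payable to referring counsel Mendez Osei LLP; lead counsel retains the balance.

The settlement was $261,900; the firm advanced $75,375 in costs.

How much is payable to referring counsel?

$17,030.09

Fee base is the gross recovery, $261,900; costs are reimbursed separately.
First $48,000 at 35.5% = $17,040.00
Next $116,500 at 30.5% = $35,532.50
Remaining $97,400 at 25.5% = $24,837.00
Fee: $17,040.00 + $35,532.50 + $24,837.00 = $77,409.50
$77,409.50 is under the $93,000 cap.
Referral share: 22% of $77,409.50 = $17,030.09; lead counsel retains $77,409.50 − $17,030.09 = $60,379.41.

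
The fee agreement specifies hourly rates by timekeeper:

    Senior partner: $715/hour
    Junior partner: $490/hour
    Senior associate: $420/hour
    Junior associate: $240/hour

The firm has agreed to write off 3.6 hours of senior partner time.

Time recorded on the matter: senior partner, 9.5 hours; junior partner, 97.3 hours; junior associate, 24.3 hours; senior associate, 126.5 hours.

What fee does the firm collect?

Senior partner: 9.5 × $715 = $6,792.50
Junior partner: 97.3 × $490 = $47,677.00
Senior associate: 126.5 × $420 = $53,130.00
Junior associate: 24.3 × $240 = $5,832.00
Subtotal: $113,431.50
Write-off: 3.6 × $715 = $2,574.00
Total: $113,431.50 − $2,574.00 = $110,857.50

$110,857.50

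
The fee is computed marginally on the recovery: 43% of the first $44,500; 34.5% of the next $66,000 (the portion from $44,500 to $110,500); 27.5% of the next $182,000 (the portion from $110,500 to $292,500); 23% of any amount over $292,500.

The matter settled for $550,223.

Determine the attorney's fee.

$151,231.29

First $44,500 at 43% = $19,135.00
Next $66,000 at 34.5% = $22,770.00
Next $182,000 at 27.5% = $50,050.00
Remaining $257,723 at 23% = $59,276.29
Fee: $19,135.00 + $22,770.00 + $50,050.00 + $59,276.29 = $151,231.29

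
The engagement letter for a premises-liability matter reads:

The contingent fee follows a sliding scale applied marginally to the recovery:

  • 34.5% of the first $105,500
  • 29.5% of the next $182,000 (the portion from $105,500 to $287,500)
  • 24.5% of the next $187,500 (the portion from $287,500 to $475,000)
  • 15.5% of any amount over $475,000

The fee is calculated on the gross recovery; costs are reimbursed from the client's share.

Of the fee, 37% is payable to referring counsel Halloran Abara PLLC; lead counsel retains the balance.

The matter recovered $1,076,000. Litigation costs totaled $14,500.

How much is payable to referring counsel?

$84,796.60

Fee base is the gross recovery, $1,076,000; costs are reimbursed separately.
First $105,500 at 34.5% = $36,397.50
Next $182,000 at 29.5% = $53,690.00
Next $187,500 at 24.5% = $45,937.50
Remaining $601,000 at 15.5% = $93,155.00
Fee: $36,397.50 + $53,690.00 + $45,937.50 + $93,155.00 = $229,180.00
Referral share: 37% of $229,180.00 = $84,796.60; lead counsel retains $229,180.00 − $84,796.60 = $144,383.40.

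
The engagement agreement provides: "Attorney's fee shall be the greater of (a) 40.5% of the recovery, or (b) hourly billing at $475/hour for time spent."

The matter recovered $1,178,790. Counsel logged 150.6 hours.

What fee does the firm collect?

(a) 40.5% of $1,178,790 = $477,409.95
(b) 150.6 × $475 = $71,535.00
The greater is (a): $477,409.95.

$477,409.95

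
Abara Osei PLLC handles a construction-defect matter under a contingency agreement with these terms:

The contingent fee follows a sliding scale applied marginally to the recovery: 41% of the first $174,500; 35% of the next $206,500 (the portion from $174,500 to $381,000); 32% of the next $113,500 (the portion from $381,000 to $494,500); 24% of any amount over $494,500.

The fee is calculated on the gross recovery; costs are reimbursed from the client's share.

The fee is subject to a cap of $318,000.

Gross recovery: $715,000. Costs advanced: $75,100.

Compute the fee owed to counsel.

$233,060.00

Fee base is the gross recovery, $715,000; costs are reimbursed separately.
First $174,500 at 41% = $71,545.00
Next $206,500 at 35% = $72,275.00
Next $113,500 at 32% = $36,320.00
Remaining $220,500 at 24% = $52,920.00
Fee: $71,545.00 + $72,275.00 + $36,320.00 + $52,920.00 = $233,060.00
$233,060.00 is under the $318,000 cap.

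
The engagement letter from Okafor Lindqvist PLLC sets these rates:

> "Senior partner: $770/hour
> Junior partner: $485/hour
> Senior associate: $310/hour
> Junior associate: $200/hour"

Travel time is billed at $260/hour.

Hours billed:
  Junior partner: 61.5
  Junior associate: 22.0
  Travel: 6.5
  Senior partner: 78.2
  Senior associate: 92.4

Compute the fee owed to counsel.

$124,775.50

Senior partner: 78.2 × $770 = $60,214.00
Junior partner: 61.5 × $485 = $29,827.50
Senior associate: 92.4 × $310 = $28,644.00
Junior associate: 22.0 × $200 = $4,400.00
Subtotal: $60,214.00 + $29,827.50 + $28,644.00 + $4,400.00 = $123,085.50
Travel: 6.5 × $260 = $1,690.00
Total: $123,085.50 + $1,690.00 = $124,775.50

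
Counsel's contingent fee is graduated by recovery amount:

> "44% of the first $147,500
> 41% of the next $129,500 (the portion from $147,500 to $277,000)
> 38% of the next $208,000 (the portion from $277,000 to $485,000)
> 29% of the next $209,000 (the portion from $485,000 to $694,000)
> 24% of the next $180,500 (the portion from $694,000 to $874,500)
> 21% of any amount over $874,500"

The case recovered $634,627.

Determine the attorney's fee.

First $147,500 at 44% = $64,900.00
Next $129,500 at 41% = $53,095.00
Next $208,000 at 38% = $79,040.00
Remaining $149,627 at 29% = $43,391.83
Fee: $64,900.00 + $53,095.00 + $79,040.00 + $43,391.83 = $240,426.83

$240,426.83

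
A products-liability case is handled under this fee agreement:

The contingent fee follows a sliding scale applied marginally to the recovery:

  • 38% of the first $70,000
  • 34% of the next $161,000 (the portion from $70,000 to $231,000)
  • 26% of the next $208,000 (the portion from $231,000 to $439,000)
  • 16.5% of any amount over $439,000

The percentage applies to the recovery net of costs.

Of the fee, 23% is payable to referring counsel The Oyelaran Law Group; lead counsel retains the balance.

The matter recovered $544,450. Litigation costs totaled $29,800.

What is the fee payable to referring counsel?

$34,017.52

Fee base (net of costs): $544,450 − $29,800 = $514,650
First $70,000 at 38% = $26,600.00
Next $161,000 at 34% = $54,740.00
Next $208,000 at 26% = $54,080.00
Remaining $75,650 at 16.5% = $12,482.25
Fee: $26,600.00 + $54,740.00 + $54,080.00 + $12,482.25 = $147,902.25
Referral share: 23% of $147,902.25 = $34,017.52; lead counsel retains $147,902.25 − $34,017.52 = $113,884.73.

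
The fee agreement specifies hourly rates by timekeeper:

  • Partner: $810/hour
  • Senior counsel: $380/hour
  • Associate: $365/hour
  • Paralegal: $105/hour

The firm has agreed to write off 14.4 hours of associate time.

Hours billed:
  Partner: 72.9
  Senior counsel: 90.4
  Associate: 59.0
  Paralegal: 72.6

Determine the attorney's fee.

$117,303.00

Partner: 72.9 × $810 = $59,049.00
Senior counsel: 90.4 × $380 = $34,352.00
Associate: 59.0 × $365 = $21,535.00
Paralegal: 72.6 × $105 = $7,623.00
Subtotal: $122,559.00
Write-off: 14.4 × $365 = $5,256.00
Total: $122,559.00 − $5,256.00 = $117,303.00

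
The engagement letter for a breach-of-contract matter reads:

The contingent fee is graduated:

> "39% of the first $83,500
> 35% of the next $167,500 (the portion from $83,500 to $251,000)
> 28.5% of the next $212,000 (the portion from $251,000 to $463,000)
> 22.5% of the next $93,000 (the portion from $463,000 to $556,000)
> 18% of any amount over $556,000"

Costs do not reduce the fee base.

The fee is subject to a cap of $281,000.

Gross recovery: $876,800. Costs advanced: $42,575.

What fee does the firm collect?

$230,279.00

Fee base is the gross recovery, $876,800; costs are reimbursed separately.
First $83,500 at 39% = $32,565.00
Next $167,500 at 35% = $58,625.00
Next $212,000 at 28.5% = $60,420.00
Next $93,000 at 22.5% = $20,925.00
Remaining $320,800 at 18% = $57,744.00
Fee: $32,565.00 + $58,625.00 + $60,420.00 + $20,925.00 + $57,744.00 = $230,279.00
$230,279.00 is under the $281,000 cap.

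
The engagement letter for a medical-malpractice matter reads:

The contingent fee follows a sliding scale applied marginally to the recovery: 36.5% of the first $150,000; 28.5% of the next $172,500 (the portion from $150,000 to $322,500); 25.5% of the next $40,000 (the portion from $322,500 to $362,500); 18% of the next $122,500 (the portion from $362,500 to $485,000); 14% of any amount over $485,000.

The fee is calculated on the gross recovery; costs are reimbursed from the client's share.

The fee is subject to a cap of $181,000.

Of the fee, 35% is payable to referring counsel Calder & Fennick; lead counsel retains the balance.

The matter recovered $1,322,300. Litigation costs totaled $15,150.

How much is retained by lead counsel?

Fee base is the gross recovery, $1,322,300; costs are reimbursed separately.
First $150,000 at 36.5% = $54,750.00
Next $172,500 at 28.5% = $49,162.50
Next $40,000 at 25.5% = $10,200.00
Next $122,500 at 18% = $22,050.00
Remaining $837,300 at 14% = $117,222.00
Fee: $54,750.00 + $49,162.50 + $10,200.00 + $22,050.00 + $117,222.00 = $253,384.50
$253,384.50 exceeds the $181,000 cap, so the fee is capped at $181,000.00.
Referral share: 35% of $181,000.00 = $63,350.00; lead counsel retains $181,000.00 − $63,350.00 = $117,650.00.

$117,650.00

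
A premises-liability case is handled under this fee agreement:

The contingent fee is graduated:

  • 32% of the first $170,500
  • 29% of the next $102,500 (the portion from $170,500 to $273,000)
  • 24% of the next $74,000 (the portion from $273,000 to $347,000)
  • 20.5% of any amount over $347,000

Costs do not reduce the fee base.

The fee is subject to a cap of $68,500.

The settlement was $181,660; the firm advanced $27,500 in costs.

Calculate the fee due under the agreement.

Fee base is the gross recovery, $181,660; costs are reimbursed separately.
First $170,500 at 32% = $54,560.00
Remaining $11,160 at 29% = $3,236.40
Fee: $54,560.00 + $3,236.40 = $57,796.40
$57,796.40 is under the $68,500 cap.

$57,796.40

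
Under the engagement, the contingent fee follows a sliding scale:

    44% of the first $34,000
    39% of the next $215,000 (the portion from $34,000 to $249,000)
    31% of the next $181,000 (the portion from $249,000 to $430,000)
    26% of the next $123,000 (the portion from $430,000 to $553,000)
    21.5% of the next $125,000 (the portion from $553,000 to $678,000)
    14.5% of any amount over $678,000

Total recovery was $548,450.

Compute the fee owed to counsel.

$185,717.00

First $34,000 at 44% = $14,960.00
Next $215,000 at 39% = $83,850.00
Next $181,000 at 31% = $56,110.00
Remaining $118,450 at 26% = $30,797.00
Fee: $14,960.00 + $83,850.00 + $56,110.00 + $30,797.00 = $185,717.00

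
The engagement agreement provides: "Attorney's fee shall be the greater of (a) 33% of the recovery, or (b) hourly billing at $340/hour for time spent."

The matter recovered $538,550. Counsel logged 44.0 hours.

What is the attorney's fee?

$177,721.50

(a) 33% of $538,550 = $177,721.50
(b) 44.0 × $340 = $14,960.00
The greater is (a): $177,721.50.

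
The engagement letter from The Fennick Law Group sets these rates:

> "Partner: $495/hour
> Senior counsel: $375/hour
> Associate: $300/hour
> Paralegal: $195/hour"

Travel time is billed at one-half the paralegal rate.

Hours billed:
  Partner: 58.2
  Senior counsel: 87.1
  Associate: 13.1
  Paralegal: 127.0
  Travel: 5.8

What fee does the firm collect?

Partner: 58.2 × $495 = $28,809.00
Senior counsel: 87.1 × $375 = $32,662.50
Associate: 13.1 × $300 = $3,930.00
Paralegal: 127.0 × $195 = $24,765.00
Subtotal: $28,809.00 + $32,662.50 + $3,930.00 + $24,765.00 = $90,166.50
Travel: 5.8 × ($195 ÷ 2) = 5.8 × $97.50 = $565.50
Total: $90,166.50 + $565.50 = $90,732.00

$90,732.00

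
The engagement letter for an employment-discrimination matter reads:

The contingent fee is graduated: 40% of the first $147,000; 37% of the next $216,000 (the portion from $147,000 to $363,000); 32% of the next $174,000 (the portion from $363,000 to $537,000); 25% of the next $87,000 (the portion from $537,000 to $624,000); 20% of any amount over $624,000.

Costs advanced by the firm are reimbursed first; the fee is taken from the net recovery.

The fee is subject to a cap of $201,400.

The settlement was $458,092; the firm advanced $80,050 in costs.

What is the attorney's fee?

$143,533.44

Fee base (net of costs): $458,092 − $80,050 = $378,042
First $147,000 at 40% = $58,800.00
Next $216,000 at 37% = $79,920.00
Remaining $15,042 at 32% = $4,813.44
Fee: $58,800.00 + $79,920.00 + $4,813.44 = $143,533.44
$143,533.44 is under the $201,400 cap.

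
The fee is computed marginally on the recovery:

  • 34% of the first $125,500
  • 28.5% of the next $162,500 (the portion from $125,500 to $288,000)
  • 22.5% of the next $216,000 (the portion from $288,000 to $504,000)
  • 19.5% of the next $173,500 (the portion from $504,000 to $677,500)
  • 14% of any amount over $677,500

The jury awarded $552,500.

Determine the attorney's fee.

First $125,500 at 34% = $42,670.00
Next $162,500 at 28.5% = $46,312.50
Next $216,000 at 22.5% = $48,600.00
Remaining $48,500 at 19.5% = $9,457.50
Fee: $42,670.00 + $46,312.50 + $48,600.00 + $9,457.50 = $147,040.00

$147,040.00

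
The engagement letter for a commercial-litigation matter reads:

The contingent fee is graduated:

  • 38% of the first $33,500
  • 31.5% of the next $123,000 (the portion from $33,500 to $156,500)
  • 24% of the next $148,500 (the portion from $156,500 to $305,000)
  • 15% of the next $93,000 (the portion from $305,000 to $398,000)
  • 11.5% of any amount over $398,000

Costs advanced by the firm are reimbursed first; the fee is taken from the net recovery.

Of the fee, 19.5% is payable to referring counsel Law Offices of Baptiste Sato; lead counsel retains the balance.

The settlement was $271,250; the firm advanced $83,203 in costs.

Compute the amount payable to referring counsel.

$11,514.02

Fee base (net of costs): $271,250 − $83,203 = $188,047
First $33,500 at 38% = $12,730.00
Next $123,000 at 31.5% = $38,745.00
Remaining $31,547 at 24% = $7,571.28
Fee: $12,730.00 + $38,745.00 + $7,571.28 = $59,046.28
Referral share: 19.5% of $59,046.28 = $11,514.02; lead counsel retains $59,046.28 − $11,514.02 = $47,532.26.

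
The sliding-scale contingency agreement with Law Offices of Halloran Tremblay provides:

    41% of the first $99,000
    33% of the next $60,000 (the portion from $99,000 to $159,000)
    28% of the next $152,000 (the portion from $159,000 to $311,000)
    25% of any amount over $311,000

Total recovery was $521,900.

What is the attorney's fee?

First $99,000 at 41% = $40,590.00
Next $60,000 at 33% = $19,800.00
Next $152,000 at 28% = $42,560.00
Remaining $210,900 at 25% = $52,725.00
Fee: $40,590.00 + $19,800.00 + $42,560.00 + $52,725.00 = $155,675.00

$155,675.00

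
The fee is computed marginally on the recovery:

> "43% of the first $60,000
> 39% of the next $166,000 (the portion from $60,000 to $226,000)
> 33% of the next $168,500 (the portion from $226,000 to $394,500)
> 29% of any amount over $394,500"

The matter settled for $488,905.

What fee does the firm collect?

$173,522.45

First $60,000 at 43% = $25,800.00
Next $166,000 at 39% = $64,740.00
Next $168,500 at 33% = $55,605.00
Remaining $94,405 at 29% = $27,377.45
Fee: $25,800.00 + $64,740.00 + $55,605.00 + $27,377.45 = $173,522.45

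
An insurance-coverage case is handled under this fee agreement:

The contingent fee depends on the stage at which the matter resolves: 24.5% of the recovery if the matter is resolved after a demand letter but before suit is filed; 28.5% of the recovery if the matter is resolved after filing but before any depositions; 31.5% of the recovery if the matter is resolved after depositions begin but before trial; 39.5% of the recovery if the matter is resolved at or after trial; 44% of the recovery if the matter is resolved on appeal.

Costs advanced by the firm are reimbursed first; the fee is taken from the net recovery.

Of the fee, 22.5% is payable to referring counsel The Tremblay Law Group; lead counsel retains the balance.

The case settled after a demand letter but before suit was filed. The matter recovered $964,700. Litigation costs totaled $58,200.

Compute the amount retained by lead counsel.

Fee base (net of costs): $964,700 − $58,200 = $906,500
The matter settled after a demand letter but before suit was filed, so the 24.5% rate applies.
$906,500 × 24.5% = $222,092.50
Referral share: 22.5% of $222,092.50 = $49,970.81; lead counsel retains $222,092.50 − $49,970.81 = $172,121.69.

$172,121.69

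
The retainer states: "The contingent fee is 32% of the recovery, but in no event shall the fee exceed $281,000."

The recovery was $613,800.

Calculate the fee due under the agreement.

32% of $613,800 = $196,416.00
That is under the $281,000 cap.

$196,416.00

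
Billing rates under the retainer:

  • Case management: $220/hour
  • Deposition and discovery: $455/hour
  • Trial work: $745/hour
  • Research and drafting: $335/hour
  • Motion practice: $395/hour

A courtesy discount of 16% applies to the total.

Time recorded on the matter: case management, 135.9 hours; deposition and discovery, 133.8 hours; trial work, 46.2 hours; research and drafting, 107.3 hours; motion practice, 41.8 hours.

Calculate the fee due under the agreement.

$149,228.10

Case management: 135.9 × $220 = $29,898.00
Deposition and discovery: 133.8 × $455 = $60,879.00
Trial work: 46.2 × $745 = $34,419.00
Research and drafting: 107.3 × $335 = $35,945.50
Motion practice: 41.8 × $395 = $16,511.00
Subtotal: $177,652.50
Less 16% discount: −$28,424.40
Total: $177,652.50 − $28,424.40 = $149,228.10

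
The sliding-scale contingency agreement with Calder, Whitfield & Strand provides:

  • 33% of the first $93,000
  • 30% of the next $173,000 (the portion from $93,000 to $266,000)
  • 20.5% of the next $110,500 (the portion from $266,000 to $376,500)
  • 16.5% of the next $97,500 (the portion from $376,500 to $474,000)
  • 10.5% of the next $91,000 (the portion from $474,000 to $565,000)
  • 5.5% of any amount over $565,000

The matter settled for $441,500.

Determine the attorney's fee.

First $93,000 at 33% = $30,690.00
Next $173,000 at 30% = $51,900.00
Next $110,500 at 20.5% = $22,652.50
Remaining $65,000 at 16.5% = $10,725.00
Fee: $30,690.00 + $51,900.00 + $22,652.50 + $10,725.00 = $115,967.50

$115,967.50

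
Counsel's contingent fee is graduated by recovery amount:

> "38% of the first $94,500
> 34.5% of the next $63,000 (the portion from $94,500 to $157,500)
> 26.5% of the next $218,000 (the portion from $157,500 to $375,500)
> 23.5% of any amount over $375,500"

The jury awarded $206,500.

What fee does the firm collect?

$70,630.00

First $94,500 at 38% = $35,910.00
Next $63,000 at 34.5% = $21,735.00
Remaining $49,000 at 26.5% = $12,985.00
Fee: $35,910.00 + $21,735.00 + $12,985.00 = $70,630.00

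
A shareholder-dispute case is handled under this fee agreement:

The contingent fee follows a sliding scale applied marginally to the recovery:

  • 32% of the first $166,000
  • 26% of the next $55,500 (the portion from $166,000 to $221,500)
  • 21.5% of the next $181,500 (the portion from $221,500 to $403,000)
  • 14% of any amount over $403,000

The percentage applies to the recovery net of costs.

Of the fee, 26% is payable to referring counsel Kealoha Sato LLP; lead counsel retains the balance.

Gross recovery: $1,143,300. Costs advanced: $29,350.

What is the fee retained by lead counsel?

$152,518.07

Fee base (net of costs): $1,143,300 − $29,350 = $1,113,950
First $166,000 at 32% = $53,120.00
Next $55,500 at 26% = $14,430.00
Next $181,500 at 21.5% = $39,022.50
Remaining $710,950 at 14% = $99,533.00
Fee: $53,120.00 + $14,430.00 + $39,022.50 + $99,533.00 = $206,105.50
Referral share: 26% of $206,105.50 = $53,587.43; lead counsel retains $206,105.50 − $53,587.43 = $152,518.07.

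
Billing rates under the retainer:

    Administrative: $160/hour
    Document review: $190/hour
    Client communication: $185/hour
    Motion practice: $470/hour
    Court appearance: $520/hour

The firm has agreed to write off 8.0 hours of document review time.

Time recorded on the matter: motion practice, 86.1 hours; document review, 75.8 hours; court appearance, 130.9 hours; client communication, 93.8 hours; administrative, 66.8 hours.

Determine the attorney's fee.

Administrative: 66.8 × $160 = $10,688.00
Document review: 75.8 × $190 = $14,402.00
Client communication: 93.8 × $185 = $17,353.00
Motion practice: 86.1 × $470 = $40,467.00
Court appearance: 130.9 × $520 = $68,068.00
Subtotal: $150,978.00
Write-off: 8.0 × $190 = $1,520.00
Total: $150,978.00 − $1,520.00 = $149,458.00

$149,458.00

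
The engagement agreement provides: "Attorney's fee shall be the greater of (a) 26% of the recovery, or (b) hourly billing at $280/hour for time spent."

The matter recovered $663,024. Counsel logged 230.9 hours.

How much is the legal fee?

$172,386.24

(a) 26% of $663,024 = $172,386.24
(b) 230.9 × $280 = $64,652.00
The greater is (a): $172,386.24.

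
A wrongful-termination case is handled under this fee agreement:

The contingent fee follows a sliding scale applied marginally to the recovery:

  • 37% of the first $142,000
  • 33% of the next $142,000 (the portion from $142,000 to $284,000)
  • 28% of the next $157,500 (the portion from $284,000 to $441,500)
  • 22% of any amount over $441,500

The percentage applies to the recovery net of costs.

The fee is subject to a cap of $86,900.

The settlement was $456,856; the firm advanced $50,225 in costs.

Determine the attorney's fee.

Fee base (net of costs): $456,856 − $50,225 = $406,631
First $142,000 at 37% = $52,540.00
Next $142,000 at 33% = $46,860.00
Remaining $122,631 at 28% = $34,336.68
Fee: $52,540.00 + $46,860.00 + $34,336.68 = $133,736.68
$133,736.68 exceeds the $86,900 cap, so the fee is capped at $86,900.00.

$86,900.00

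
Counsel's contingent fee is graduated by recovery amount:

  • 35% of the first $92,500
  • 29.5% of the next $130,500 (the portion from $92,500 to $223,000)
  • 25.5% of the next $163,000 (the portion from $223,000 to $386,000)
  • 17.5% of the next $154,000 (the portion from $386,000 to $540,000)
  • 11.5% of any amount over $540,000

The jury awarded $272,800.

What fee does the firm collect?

$83,571.50

First $92,500 at 35% = $32,375.00
Next $130,500 at 29.5% = $38,497.50
Remaining $49,800 at 25.5% = $12,699.00
Fee: $32,375.00 + $38,497.50 + $12,699.00 = $83,571.50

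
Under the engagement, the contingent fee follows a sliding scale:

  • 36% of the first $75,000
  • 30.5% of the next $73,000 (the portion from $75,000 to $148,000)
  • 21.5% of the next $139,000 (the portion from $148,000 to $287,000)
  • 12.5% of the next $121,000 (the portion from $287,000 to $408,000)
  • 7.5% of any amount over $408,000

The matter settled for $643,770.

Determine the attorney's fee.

$111,957.75

First $75,000 at 36% = $27,000.00
Next $73,000 at 30.5% = $22,265.00
Next $139,000 at 21.5% = $29,885.00
Next $121,000 at 12.5% = $15,125.00
Remaining $235,770 at 7.5% = $17,682.75
Fee: $27,000.00 + $22,265.00 + $29,885.00 + $15,125.00 + $17,682.75 = $111,957.75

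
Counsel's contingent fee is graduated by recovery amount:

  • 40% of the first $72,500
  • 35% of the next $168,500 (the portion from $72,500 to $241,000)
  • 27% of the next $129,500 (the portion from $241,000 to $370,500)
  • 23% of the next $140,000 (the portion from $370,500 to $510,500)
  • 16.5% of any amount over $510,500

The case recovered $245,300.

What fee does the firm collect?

First $72,500 at 40% = $29,000.00
Next $168,500 at 35% = $58,975.00
Remaining $4,300 at 27% = $1,161.00
Fee: $29,000.00 + $58,975.00 + $1,161.00 = $89,136.00

$89,136.00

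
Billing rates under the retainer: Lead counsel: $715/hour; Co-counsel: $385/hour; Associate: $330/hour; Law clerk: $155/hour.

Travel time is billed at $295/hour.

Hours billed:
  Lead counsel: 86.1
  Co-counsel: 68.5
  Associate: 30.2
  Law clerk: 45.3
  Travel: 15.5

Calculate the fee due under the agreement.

$109,494.00

Lead counsel: 86.1 × $715 = $61,561.50
Co-counsel: 68.5 × $385 = $26,372.50
Associate: 30.2 × $330 = $9,966.00
Law clerk: 45.3 × $155 = $7,021.50
Subtotal: $61,561.50 + $26,372.50 + $9,966.00 + $7,021.50 = $104,921.50
Travel: 15.5 × $295 = $4,572.50
Total: $104,921.50 + $4,572.50 = $109,494.00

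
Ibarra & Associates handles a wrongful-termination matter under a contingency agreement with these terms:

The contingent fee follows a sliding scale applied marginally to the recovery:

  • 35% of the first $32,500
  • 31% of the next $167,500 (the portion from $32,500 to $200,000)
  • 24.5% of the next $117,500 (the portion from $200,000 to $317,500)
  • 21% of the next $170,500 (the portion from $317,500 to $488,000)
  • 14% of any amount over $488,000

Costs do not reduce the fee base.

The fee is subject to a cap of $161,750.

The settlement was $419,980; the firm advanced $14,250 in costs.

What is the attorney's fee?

Fee base is the gross recovery, $419,980; costs are reimbursed separately.
First $32,500 at 35% = $11,375.00
Next $167,500 at 31% = $51,925.00
Next $117,500 at 24.5% = $28,787.50
Remaining $102,480 at 21% = $21,520.80
Fee: $11,375.00 + $51,925.00 + $28,787.50 + $21,520.80 = $113,608.30
$113,608.30 is under the $161,750 cap.

$113,608.30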